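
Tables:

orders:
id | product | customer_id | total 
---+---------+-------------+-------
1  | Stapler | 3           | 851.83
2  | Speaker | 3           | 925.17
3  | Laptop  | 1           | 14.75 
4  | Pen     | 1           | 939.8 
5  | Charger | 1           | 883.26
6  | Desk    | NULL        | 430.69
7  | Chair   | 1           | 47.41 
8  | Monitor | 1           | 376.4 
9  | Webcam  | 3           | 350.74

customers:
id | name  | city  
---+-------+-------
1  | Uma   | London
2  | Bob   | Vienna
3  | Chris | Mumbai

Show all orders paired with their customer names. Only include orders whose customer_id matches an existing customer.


INNER JOIN keeps only orders rows whose customer_id matches an id in customers. Walk through each order:
  - order 1 (Stapler): customer_id=3 -> matches Chris
  - order 2 (Speaker): customer_id=3 -> matches Chris
  - order 3 (Laptop): customer_id=1 -> matches Uma
  - order 4 (Pen): customer_id=1 -> matches Uma
  - order 5 (Charger): customer_id=1 -> matches Uma
  - order 6 (Desk): customer_id=NULL, no match -> dropped
  - order 7 (Chair): customer_id=1 -> matches Uma
  - order 8 (Monitor): customer_id=1 -> matches Uma
  - order 9 (Webcam): customer_id=3 -> matches Chris
So 1 of 9 rows is dropped.

SQL:
SELECT a.product, b.name AS customer
FROM orders a
INNER JOIN customers b ON a.customer_id = b.id

Result:
product | customer
--------+---------
Stapler | Chris   
Speaker | Chris   
Laptop  | Uma     
Pen     | Uma     
Charger | Uma     
Chair   | Uma     
Monitor | Uma     
Webcam  | Chris   


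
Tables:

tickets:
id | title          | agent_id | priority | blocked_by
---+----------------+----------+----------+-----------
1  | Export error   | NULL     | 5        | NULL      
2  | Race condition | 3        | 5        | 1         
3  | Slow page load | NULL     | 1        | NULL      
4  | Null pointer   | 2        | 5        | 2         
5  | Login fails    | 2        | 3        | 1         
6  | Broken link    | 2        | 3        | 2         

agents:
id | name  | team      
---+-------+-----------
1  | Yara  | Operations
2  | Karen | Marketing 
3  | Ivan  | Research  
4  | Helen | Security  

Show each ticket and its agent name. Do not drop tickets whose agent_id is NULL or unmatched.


LEFT JOIN keeps every row from tickets (the left table); where agent_id has no match in agents, the agent columns become NULL. Walk through each ticket:
  - ticket 1 (Export error): agent_id=NULL, no match -> kept with NULL
  - ticket 2 (Race condition): agent_id=3 -> matches Ivan
  - ticket 3 (Slow page load): agent_id=NULL, no match -> kept with NULL
  - ticket 4 (Null pointer): agent_id=2 -> matches Karen
  - ticket 5 (Login fails): agent_id=2 -> matches Karen
  - ticket 6 (Broken link): agent_id=2 -> matches Karen
All 6 rows appear; 2 have NULL agent.

SQL:
SELECT a.title, b.name AS agent
FROM tickets a
LEFT JOIN agents b ON a.agent_id = b.id

Result:
title          | agent
---------------+------
Export error   | NULL 
Race condition | Ivan 
Slow page load | NULL 
Null pointer   | Karen
Login fails    | Karen
Broken link    | Karen


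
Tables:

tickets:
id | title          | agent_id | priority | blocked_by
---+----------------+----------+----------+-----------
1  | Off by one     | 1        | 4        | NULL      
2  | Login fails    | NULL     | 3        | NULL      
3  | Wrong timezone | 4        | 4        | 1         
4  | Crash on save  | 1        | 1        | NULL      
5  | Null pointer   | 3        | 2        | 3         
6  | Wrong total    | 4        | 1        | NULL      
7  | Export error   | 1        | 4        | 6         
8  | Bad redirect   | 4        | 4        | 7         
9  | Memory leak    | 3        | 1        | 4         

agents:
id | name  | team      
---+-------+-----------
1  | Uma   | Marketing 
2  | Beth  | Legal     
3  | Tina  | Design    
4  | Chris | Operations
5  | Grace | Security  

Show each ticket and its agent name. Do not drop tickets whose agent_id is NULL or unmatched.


LEFT JOIN keeps every row from tickets (the left table); where agent_id has no match in agents, the agent columns become NULL. Walk through each ticket:
  - ticket 1 (Off by one): agent_id=1 -> matches Uma
  - ticket 2 (Login fails): agent_id=NULL, no match -> kept with NULL
  - ticket 3 (Wrong timezone): agent_id=4 -> matches Chris
  - ticket 4 (Crash on save): agent_id=1 -> matches Uma
  - ticket 5 (Null pointer): agent_id=3 -> matches Tina
  - ticket 6 (Wrong total): agent_id=4 -> matches Chris
  - ticket 7 (Export error): agent_id=1 -> matches Uma
  - ticket 8 (Bad redirect): agent_id=4 -> matches Chris
  - ticket 9 (Memory leak): agent_id=3 -> matches Tina
All 9 rows appear; 1 has NULL agent.

SQL:
SELECT a.title, b.name AS agent
FROM tickets a
LEFT JOIN agents b ON a.agent_id = b.id

Result:
title          | agent
---------------+------
Off by one     | Uma  
Login fails    | NULL 
Wrong timezone | Chris
Crash on save  | Uma  
Null pointer   | Tina 
Wrong total    | Chris
Export error   | Uma  
Bad redirect   | Chris
Memory leak    | Tina 


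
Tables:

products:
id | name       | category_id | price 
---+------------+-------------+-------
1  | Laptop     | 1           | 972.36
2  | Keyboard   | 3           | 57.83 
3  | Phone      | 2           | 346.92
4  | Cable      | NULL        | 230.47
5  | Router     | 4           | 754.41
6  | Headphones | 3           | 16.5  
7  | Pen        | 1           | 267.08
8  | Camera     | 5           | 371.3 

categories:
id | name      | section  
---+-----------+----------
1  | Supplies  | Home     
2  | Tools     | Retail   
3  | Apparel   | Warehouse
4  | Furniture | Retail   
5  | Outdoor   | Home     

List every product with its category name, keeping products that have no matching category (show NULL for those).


LEFT JOIN keeps every row from products (the left table); where category_id has no match in categories, the category columns become NULL. Walk through each product:
  - product 1 (Laptop): category_id=1 -> matches Supplies
  - product 2 (Keyboard): category_id=3 -> matches Apparel
  - product 3 (Phone): category_id=2 -> matches Tools
  - product 4 (Cable): category_id=NULL, no match -> kept with NULL
  - product 5 (Router): category_id=4 -> matches Furniture
  - product 6 (Headphones): category_id=3 -> matches Apparel
  - product 7 (Pen): category_id=1 -> matches Supplies
  - product 8 (Camera): category_id=5 -> matches Outdoor
All 8 rows appear; 1 has NULL category.

SQL:
SELECT a.name, b.name AS category
FROM products a
LEFT JOIN categories b ON a.category_id = b.id

Result:
name       | category 
-----------+----------
Laptop     | Supplies 
Keyboard   | Apparel  
Phone      | Tools    
Cable      | NULL     
Router     | Furniture
Headphones | Apparel  
Pen        | Supplies 
Camera     | Outdoor  


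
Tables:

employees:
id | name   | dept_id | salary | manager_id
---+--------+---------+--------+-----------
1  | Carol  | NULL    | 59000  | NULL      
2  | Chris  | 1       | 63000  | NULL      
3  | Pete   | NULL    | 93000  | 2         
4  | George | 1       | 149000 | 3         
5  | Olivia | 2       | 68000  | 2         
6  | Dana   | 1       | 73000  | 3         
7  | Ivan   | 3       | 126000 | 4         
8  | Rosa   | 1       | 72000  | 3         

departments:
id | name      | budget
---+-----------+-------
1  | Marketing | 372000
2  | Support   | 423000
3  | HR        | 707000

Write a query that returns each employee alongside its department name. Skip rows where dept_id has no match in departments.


INNER JOIN keeps only employees rows whose dept_id matches an id in departments. Walk through each employee:
  - employee 1 (Carol): dept_id=NULL, no match -> dropped
  - employee 2 (Chris): dept_id=1 -> matches Marketing
  - employee 3 (Pete): dept_id=NULL, no match -> dropped
  - employee 4 (George): dept_id=1 -> matches Marketing
  - employee 5 (Olivia): dept_id=2 -> matches Support
  - employee 6 (Dana): dept_id=1 -> matches Marketing
  - employee 7 (Ivan): dept_id=3 -> matches HR
  - employee 8 (Rosa): dept_id=1 -> matches Marketing
So 2 of 8 rows are dropped.

SQL:
SELECT a.name, b.name AS department
FROM employees a
INNER JOIN departments b ON a.dept_id = b.id

Result:
name   | department
-------+-----------
Chris  | Marketing 
George | Marketing 
Olivia | Support   
Dana   | Marketing 
Ivan   | HR        
Rosa   | Marketing 


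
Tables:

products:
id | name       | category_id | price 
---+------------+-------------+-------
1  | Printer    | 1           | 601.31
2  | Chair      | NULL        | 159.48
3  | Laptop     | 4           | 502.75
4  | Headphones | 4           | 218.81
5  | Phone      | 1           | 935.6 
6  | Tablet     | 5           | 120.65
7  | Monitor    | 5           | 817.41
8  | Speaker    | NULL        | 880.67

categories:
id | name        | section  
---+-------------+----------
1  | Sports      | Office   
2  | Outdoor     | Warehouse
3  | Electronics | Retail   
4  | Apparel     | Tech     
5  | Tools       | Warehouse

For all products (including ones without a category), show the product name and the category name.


LEFT JOIN keeps every row from products (the left table); where category_id has no match in categories, the category columns become NULL. Walk through each product:
  - product 1 (Printer): category_id=1 -> matches Sports
  - product 2 (Chair): category_id=NULL, no match -> kept with NULL
  - product 3 (Laptop): category_id=4 -> matches Apparel
  - product 4 (Headphones): category_id=4 -> matches Apparel
  - product 5 (Phone): category_id=1 -> matches Sports
  - product 6 (Tablet): category_id=5 -> matches Tools
  - product 7 (Monitor): category_id=5 -> matches Tools
  - product 8 (Speaker): category_id=NULL, no match -> kept with NULL
All 8 rows appear; 2 have NULL category.

SQL:
SELECT a.name, b.name AS category
FROM products a
LEFT JOIN categories b ON a.category_id = b.id

Result:
name       | category
-----------+---------
Printer    | Sports  
Chair      | NULL    
Laptop     | Apparel 
Headphones | Apparel 
Phone      | Sports  
Tablet     | Tools   
Monitor    | Tools   
Speaker    | NULL    


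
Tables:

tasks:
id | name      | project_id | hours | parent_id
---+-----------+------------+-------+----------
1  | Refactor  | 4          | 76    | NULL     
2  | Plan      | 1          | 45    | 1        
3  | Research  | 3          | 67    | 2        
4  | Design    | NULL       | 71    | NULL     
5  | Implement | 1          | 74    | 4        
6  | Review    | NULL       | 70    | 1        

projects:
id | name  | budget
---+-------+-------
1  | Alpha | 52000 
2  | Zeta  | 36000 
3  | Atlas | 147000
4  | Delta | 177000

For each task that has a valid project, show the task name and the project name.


INNER JOIN keeps only tasks rows whose project_id matches an id in projects. Walk through each task:
  - task 1 (Refactor): project_id=4 -> matches Delta
  - task 2 (Plan): project_id=1 -> matches Alpha
  - task 3 (Research): project_id=3 -> matches Atlas
  - task 4 (Design): project_id=NULL, no match -> dropped
  - task 5 (Implement): project_id=1 -> matches Alpha
  - task 6 (Review): project_id=NULL, no match -> dropped
So 2 of 6 rows are dropped.

SQL:
SELECT a.name, b.name AS project
FROM tasks a
INNER JOIN projects b ON a.project_id = b.id

Result:
name      | project
----------+--------
Refactor  | Delta  
Plan      | Alpha  
Research  | Atlas  
Implement | Alpha  


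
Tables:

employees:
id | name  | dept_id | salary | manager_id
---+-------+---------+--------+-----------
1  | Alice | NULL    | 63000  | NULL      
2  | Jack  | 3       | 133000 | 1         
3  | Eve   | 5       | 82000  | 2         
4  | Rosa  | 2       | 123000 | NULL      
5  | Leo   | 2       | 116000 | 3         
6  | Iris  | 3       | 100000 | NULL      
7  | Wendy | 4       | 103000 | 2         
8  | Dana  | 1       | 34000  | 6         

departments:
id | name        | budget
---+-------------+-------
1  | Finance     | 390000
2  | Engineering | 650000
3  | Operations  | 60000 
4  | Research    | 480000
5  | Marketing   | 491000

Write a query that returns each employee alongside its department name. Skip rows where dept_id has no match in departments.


INNER JOIN keeps only employees rows whose dept_id matches an id in departments. Walk through each employee:
  - employee 1 (Alice): dept_id=NULL, no match -> dropped
  - employee 2 (Jack): dept_id=3 -> matches Operations
  - employee 3 (Eve): dept_id=5 -> matches Marketing
  - employee 4 (Rosa): dept_id=2 -> matches Engineering
  - employee 5 (Leo): dept_id=2 -> matches Engineering
  - employee 6 (Iris): dept_id=3 -> matches Operations
  - employee 7 (Wendy): dept_id=4 -> matches Research
  - employee 8 (Dana): dept_id=1 -> matches Finance
So 1 of 8 rows is dropped.

SQL:
SELECT a.name, b.name AS department
FROM employees a
INNER JOIN departments b ON a.dept_id = b.id

Result:
name  | department 
------+------------
Jack  | Operations 
Eve   | Marketing  
Rosa  | Engineering
Leo   | Engineering
Iris  | Operations 
Wendy | Research   
Dana  | Finance    


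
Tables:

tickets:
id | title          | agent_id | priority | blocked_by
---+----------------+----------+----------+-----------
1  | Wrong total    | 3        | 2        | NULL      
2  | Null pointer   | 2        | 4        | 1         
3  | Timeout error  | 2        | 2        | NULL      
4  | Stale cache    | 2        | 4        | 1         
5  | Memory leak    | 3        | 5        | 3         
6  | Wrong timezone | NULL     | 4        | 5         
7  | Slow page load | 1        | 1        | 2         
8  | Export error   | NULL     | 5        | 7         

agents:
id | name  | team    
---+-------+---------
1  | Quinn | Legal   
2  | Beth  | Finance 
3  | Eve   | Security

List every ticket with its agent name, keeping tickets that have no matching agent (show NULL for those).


LEFT JOIN keeps every row from tickets (the left table); where agent_id has no match in agents, the agent columns become NULL. Walk through each ticket:
  - ticket 1 (Wrong total): agent_id=3 -> matches Eve
  - ticket 2 (Null pointer): agent_id=2 -> matches Beth
  - ticket 3 (Timeout error): agent_id=2 -> matches Beth
  - ticket 4 (Stale cache): agent_id=2 -> matches Beth
  - ticket 5 (Memory leak): agent_id=3 -> matches Eve
  - ticket 6 (Wrong timezone): agent_id=NULL, no match -> kept with NULL
  - ticket 7 (Slow page load): agent_id=1 -> matches Quinn
  - ticket 8 (Export error): agent_id=NULL, no match -> kept with NULL
All 8 rows appear; 2 have NULL agent.

SQL:
SELECT a.title, b.name AS agent
FROM tickets a
LEFT JOIN agents b ON a.agent_id = b.id

Result:
title          | agent
---------------+------
Wrong total    | Eve  
Null pointer   | Beth 
Timeout error  | Beth 
Stale cache    | Beth 
Memory leak    | Eve  
Wrong timezone | NULL 
Slow page load | Quinn
Export error   | NULL 


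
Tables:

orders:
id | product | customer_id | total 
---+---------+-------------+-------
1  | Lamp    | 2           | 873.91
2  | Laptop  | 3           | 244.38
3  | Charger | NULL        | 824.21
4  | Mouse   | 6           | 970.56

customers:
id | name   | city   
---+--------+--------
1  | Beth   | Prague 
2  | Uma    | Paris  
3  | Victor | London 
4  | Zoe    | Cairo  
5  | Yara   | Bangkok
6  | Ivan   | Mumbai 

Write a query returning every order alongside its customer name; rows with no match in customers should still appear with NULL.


LEFT JOIN keeps every row from orders (the left table); where customer_id has no match in customers, the customer columns become NULL. Walk through each order:
  - order 1 (Lamp): customer_id=2 -> matches Uma
  - order 2 (Laptop): customer_id=3 -> matches Victor
  - order 3 (Charger): customer_id=NULL, no match -> kept with NULL
  - order 4 (Mouse): customer_id=6 -> matches Ivan
All 4 rows appear; 1 has NULL customer.

SQL:
SELECT a.product, b.name AS customer
FROM orders a
LEFT JOIN customers b ON a.customer_id = b.id

Result:
product | customer
--------+---------
Lamp    | Uma     
Laptop  | Victor  
Charger | NULL    
Mouse   | Ivan    


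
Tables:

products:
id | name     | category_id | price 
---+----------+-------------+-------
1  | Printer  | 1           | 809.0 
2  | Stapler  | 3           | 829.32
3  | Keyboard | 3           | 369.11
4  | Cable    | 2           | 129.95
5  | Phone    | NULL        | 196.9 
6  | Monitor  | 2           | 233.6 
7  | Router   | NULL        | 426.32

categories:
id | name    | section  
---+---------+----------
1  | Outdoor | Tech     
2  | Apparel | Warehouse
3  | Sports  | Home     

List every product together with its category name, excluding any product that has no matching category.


INNER JOIN keeps only products rows whose category_id matches an id in categories. Walk through each product:
  - product 1 (Printer): category_id=1 -> matches Outdoor
  - product 2 (Stapler): category_id=3 -> matches Sports
  - product 3 (Keyboard): category_id=3 -> matches Sports
  - product 4 (Cable): category_id=2 -> matches Apparel
  - product 5 (Phone): category_id=NULL, no match -> dropped
  - product 6 (Monitor): category_id=2 -> matches Apparel
  - product 7 (Router): category_id=NULL, no match -> dropped
So 2 of 7 rows are dropped.

SQL:
SELECT a.name, b.name AS category
FROM products a
INNER JOIN categories b ON a.category_id = b.id

Result:
name     | category
---------+---------
Printer  | Outdoor 
Stapler  | Sports  
Keyboard | Sports  
Cable    | Apparel 
Monitor  | Apparel 


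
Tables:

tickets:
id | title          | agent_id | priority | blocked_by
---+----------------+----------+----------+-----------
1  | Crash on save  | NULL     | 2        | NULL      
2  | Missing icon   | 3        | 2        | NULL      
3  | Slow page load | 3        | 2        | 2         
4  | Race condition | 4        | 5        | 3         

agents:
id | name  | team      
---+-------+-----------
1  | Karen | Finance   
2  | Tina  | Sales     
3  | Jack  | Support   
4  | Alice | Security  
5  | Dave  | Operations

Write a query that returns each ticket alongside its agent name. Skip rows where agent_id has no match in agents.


INNER JOIN keeps only tickets rows whose agent_id matches an id in agents. Walk through each ticket:
  - ticket 1 (Crash on save): agent_id=NULL, no match -> dropped
  - ticket 2 (Missing icon): agent_id=3 -> matches Jack
  - ticket 3 (Slow page load): agent_id=3 -> matches Jack
  - ticket 4 (Race condition): agent_id=4 -> matches Alice
So 1 of 4 rows is dropped.

SQL:
SELECT a.title, b.name AS agent
FROM tickets a
INNER JOIN agents b ON a.agent_id = b.id

Result:
title          | agent
---------------+------
Missing icon   | Jack 
Slow page load | Jack 
Race condition | Alice


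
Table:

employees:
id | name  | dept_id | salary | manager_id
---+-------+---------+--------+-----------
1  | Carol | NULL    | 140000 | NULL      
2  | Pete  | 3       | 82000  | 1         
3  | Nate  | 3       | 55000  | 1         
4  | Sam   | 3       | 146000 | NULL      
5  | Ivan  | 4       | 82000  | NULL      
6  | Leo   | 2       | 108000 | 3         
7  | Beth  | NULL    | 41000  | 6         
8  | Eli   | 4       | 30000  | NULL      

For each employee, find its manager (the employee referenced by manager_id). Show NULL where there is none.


This is a self-join: employees is joined to a second copy of itself, matching each row's manager_id to another row's id. Use LEFT JOIN so rows with manager_id=NULL are kept.
  - employee 1 (Carol): manager_id=NULL -> NULL
  - employee 2 (Pete): manager_id=1 -> Carol
  - employee 3 (Nate): manager_id=1 -> Carol
  - employee 4 (Sam): manager_id=NULL -> NULL
  - employee 5 (Ivan): manager_id=NULL -> NULL
  - employee 6 (Leo): manager_id=3 -> Nate
  - employee 7 (Beth): manager_id=6 -> Leo
  - employee 8 (Eli): manager_id=NULL -> NULL

SQL:
SELECT a.name AS item, b.name AS manager
FROM employees a
LEFT JOIN employees b ON a.manager_id = b.id

Result:
item  | manager
------+--------
Carol | NULL   
Pete  | Carol  
Nate  | Carol  
Sam   | NULL   
Ivan  | NULL   
Leo   | Nate   
Beth  | Leo    
Eli   | NULL   


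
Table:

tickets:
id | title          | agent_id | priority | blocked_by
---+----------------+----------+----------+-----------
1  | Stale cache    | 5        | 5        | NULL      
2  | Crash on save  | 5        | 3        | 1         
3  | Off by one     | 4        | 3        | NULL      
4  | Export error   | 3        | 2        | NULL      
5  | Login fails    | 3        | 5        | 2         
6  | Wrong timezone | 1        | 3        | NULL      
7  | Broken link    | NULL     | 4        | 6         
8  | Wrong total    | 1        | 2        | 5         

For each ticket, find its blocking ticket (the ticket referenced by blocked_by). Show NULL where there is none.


This is a self-join: tickets is joined to a second copy of itself, matching each row's blocked_by to another row's id. Use LEFT JOIN so rows with blocked_by=NULL are kept.
  - ticket 1 (Stale cache): blocked_by=NULL -> NULL
  - ticket 2 (Crash on save): blocked_by=1 -> Stale cache
  - ticket 3 (Off by one): blocked_by=NULL -> NULL
  - ticket 4 (Export error): blocked_by=NULL -> NULL
  - ticket 5 (Login fails): blocked_by=2 -> Crash on save
  - ticket 6 (Wrong timezone): blocked_by=NULL -> NULL
  - ticket 7 (Broken link): blocked_by=6 -> Wrong timezone
  - ticket 8 (Wrong total): blocked_by=5 -> Login fails

SQL:
SELECT a.title AS item, b.title AS blocked_by
FROM tickets a
LEFT JOIN tickets b ON a.blocked_by = b.id

Result:
item           | blocked_by    
---------------+---------------
Stale cache    | NULL          
Crash on save  | Stale cache   
Off by one     | NULL          
Export error   | NULL          
Login fails    | Crash on save 
Wrong timezone | NULL          
Broken link    | Wrong timezone
Wrong total    | Login fails   


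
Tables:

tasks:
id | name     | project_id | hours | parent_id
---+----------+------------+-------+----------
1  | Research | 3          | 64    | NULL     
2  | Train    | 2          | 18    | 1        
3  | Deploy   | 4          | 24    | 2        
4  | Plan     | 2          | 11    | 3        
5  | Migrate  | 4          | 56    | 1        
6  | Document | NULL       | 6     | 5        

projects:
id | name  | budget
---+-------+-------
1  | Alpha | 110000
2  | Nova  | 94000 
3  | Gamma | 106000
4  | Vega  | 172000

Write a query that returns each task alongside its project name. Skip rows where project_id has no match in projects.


INNER JOIN keeps only tasks rows whose project_id matches an id in projects. Walk through each task:
  - task 1 (Research): project_id=3 -> matches Gamma
  - task 2 (Train): project_id=2 -> matches Nova
  - task 3 (Deploy): project_id=4 -> matches Vega
  - task 4 (Plan): project_id=2 -> matches Nova
  - task 5 (Migrate): project_id=4 -> matches Vega
  - task 6 (Document): project_id=NULL, no match -> dropped
So 1 of 6 rows is dropped.

SQL:
SELECT a.name, b.name AS project
FROM tasks a
INNER JOIN projects b ON a.project_id = b.id

Result:
name     | project
---------+--------
Research | Gamma  
Train    | Nova   
Deploy   | Vega   
Plan     | Nova   
Migrate  | Vega   


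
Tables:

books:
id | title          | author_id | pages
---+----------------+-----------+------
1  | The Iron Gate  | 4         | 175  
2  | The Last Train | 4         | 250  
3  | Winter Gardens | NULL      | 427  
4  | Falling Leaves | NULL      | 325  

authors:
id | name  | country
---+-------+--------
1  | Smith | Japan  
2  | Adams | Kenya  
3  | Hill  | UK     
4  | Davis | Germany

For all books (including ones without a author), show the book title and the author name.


LEFT JOIN keeps every row from books (the left table); where author_id has no match in authors, the author columns become NULL. Walk through each book:
  - book 1 (The Iron Gate): author_id=4 -> matches Davis
  - book 2 (The Last Train): author_id=4 -> matches Davis
  - book 3 (Winter Gardens): author_id=NULL, no match -> kept with NULL
  - book 4 (Falling Leaves): author_id=NULL, no match -> kept with NULL
All 4 rows appear; 2 have NULL author.

SQL:
SELECT a.title, b.name AS author
FROM books a
LEFT JOIN authors b ON a.author_id = b.id

Result:
title          | author
---------------+-------
The Iron Gate  | Davis 
The Last Train | Davis 
Winter Gardens | NULL  
Falling Leaves | NULL  


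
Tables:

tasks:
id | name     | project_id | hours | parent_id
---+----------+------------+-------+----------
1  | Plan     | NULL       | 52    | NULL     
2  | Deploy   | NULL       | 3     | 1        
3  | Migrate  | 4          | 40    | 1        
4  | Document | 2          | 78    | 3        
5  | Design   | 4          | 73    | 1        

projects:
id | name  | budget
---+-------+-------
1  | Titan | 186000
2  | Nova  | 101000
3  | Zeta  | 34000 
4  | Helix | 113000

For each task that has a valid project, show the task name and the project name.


INNER JOIN keeps only tasks rows whose project_id matches an id in projects. Walk through each task:
  - task 1 (Plan): project_id=NULL, no match -> dropped
  - task 2 (Deploy): project_id=NULL, no match -> dropped
  - task 3 (Migrate): project_id=4 -> matches Helix
  - task 4 (Document): project_id=2 -> matches Nova
  - task 5 (Design): project_id=4 -> matches Helix
So 2 of 5 rows are dropped.

SQL:
SELECT a.name, b.name AS project
FROM tasks a
INNER JOIN projects b ON a.project_id = b.id

Result:
name     | project
---------+--------
Migrate  | Helix  
Document | Nova   
Design   | Helix  


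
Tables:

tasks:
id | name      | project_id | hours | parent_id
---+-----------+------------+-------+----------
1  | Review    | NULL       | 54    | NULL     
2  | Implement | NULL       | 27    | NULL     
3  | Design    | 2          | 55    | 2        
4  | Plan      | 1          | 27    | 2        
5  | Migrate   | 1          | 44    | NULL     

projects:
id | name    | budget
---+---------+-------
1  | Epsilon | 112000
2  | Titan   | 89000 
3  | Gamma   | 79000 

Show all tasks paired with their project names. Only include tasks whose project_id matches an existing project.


INNER JOIN keeps only tasks rows whose project_id matches an id in projects. Walk through each task:
  - task 1 (Review): project_id=NULL, no match -> dropped
  - task 2 (Implement): project_id=NULL, no match -> dropped
  - task 3 (Design): project_id=2 -> matches Titan
  - task 4 (Plan): project_id=1 -> matches Epsilon
  - task 5 (Migrate): project_id=1 -> matches Epsilon
So 2 of 5 rows are dropped.

SQL:
SELECT a.name, b.name AS project
FROM tasks a
INNER JOIN projects b ON a.project_id = b.id

Result:
name    | project
--------+--------
Design  | Titan  
Plan    | Epsilon
Migrate | Epsilon


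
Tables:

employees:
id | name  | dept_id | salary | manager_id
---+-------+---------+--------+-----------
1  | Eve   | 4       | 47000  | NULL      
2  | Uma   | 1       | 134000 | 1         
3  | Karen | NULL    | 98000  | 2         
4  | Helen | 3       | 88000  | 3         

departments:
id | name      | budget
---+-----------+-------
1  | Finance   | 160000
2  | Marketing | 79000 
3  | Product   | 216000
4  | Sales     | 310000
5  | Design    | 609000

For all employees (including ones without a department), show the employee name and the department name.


LEFT JOIN keeps every row from employees (the left table); where dept_id has no match in departments, the department columns become NULL. Walk through each employee:
  - employee 1 (Eve): dept_id=4 -> matches Sales
  - employee 2 (Uma): dept_id=1 -> matches Finance
  - employee 3 (Karen): dept_id=NULL, no match -> kept with NULL
  - employee 4 (Helen): dept_id=3 -> matches Product
All 4 rows appear; 1 has NULL department.

SQL:
SELECT a.name, b.name AS department
FROM employees a
LEFT JOIN departments b ON a.dept_id = b.id

Result:
name  | department
------+-----------
Eve   | Sales     
Uma   | Finance   
Karen | NULL      
Helen | Product   


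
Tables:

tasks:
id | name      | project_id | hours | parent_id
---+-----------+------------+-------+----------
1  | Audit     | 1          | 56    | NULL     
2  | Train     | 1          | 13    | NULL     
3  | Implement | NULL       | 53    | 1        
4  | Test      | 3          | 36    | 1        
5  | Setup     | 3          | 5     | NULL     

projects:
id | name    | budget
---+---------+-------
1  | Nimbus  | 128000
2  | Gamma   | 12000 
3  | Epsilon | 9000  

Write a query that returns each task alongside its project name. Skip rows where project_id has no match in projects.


INNER JOIN keeps only tasks rows whose project_id matches an id in projects. Walk through each task:
  - task 1 (Audit): project_id=1 -> matches Nimbus
  - task 2 (Train): project_id=1 -> matches Nimbus
  - task 3 (Implement): project_id=NULL, no match -> dropped
  - task 4 (Test): project_id=3 -> matches Epsilon
  - task 5 (Setup): project_id=3 -> matches Epsilon
So 1 of 5 rows is dropped.

SQL:
SELECT a.name, b.name AS project
FROM tasks a
INNER JOIN projects b ON a.project_id = b.id

Result:
name  | project
------+--------
Audit | Nimbus 
Train | Nimbus 
Test  | Epsilon
Setup | Epsilon


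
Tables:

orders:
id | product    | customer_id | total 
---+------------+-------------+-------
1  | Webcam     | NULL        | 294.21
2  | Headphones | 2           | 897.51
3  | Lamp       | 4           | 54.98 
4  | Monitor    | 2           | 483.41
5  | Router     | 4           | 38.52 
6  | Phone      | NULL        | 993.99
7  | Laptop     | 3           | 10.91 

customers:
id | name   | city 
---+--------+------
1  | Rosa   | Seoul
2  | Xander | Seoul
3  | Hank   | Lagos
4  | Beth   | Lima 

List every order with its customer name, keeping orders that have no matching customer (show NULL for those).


LEFT JOIN keeps every row from orders (the left table); where customer_id has no match in customers, the customer columns become NULL. Walk through each order:
  - order 1 (Webcam): customer_id=NULL, no match -> kept with NULL
  - order 2 (Headphones): customer_id=2 -> matches Xander
  - order 3 (Lamp): customer_id=4 -> matches Beth
  - order 4 (Monitor): customer_id=2 -> matches Xander
  - order 5 (Router): customer_id=4 -> matches Beth
  - order 6 (Phone): customer_id=NULL, no match -> kept with NULL
  - order 7 (Laptop): customer_id=3 -> matches Hank
All 7 rows appear; 2 have NULL customer.

SQL:
SELECT a.product, b.name AS customer
FROM orders a
LEFT JOIN customers b ON a.customer_id = b.id

Result:
product    | customer
-----------+---------
Webcam     | NULL    
Headphones | Xander  
Lamp       | Beth    
Monitor    | Xander  
Router     | Beth    
Phone      | NULL    
Laptop     | Hank    


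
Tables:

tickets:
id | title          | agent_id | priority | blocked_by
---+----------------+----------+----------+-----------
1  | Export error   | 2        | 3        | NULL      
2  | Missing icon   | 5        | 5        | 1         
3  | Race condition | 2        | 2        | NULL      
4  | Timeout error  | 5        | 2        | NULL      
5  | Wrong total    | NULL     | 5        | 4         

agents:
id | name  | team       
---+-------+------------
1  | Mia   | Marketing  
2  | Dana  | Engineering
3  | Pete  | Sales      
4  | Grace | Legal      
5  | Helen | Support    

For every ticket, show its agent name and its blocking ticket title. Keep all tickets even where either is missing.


Two LEFT JOINs from the same base table tickets: one to agents via agent_id, one to tickets itself via blocked_by. Both are LEFT so every ticket is preserved.
Match against agents:
  - ticket 1 (Export error): agent_id=2 -> matches Dana
  - ticket 2 (Missing icon): agent_id=5 -> matches Helen
  - ticket 3 (Race condition): agent_id=2 -> matches Dana
  - ticket 4 (Timeout error): agent_id=5 -> matches Helen
  - ticket 5 (Wrong total): agent_id=NULL, no match -> kept with NULL
Match against tickets (self):
  - ticket 1 (Export error): blocked_by=NULL -> NULL
  - ticket 2 (Missing icon): blocked_by=1 -> Export error
  - ticket 3 (Race condition): blocked_by=NULL -> NULL
  - ticket 4 (Timeout error): blocked_by=NULL -> NULL
  - ticket 5 (Wrong total): blocked_by=4 -> Timeout error

SQL:
SELECT a.title, b.name AS agent, c.title AS blocked_by
FROM tickets a
LEFT JOIN agents b ON a.agent_id = b.id
LEFT JOIN tickets c ON a.blocked_by = c.id

Result:
title          | agent | blocked_by   
---------------+-------+--------------
Export error   | Dana  | NULL         
Missing icon   | Helen | Export error 
Race condition | Dana  | NULL         
Timeout error  | Helen | NULL         
Wrong total    | NULL  | Timeout error


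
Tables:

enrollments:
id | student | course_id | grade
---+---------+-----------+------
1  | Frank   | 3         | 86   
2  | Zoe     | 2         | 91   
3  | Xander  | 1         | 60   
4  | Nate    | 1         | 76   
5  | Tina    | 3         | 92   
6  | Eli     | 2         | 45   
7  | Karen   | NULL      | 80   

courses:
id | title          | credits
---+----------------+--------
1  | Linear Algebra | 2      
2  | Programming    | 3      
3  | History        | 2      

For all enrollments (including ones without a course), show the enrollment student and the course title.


LEFT JOIN keeps every row from enrollments (the left table); where course_id has no match in courses, the course columns become NULL. Walk through each enrollment:
  - enrollment 1 (Frank): course_id=3 -> matches History
  - enrollment 2 (Zoe): course_id=2 -> matches Programming
  - enrollment 3 (Xander): course_id=1 -> matches Linear Algebra
  - enrollment 4 (Nate): course_id=1 -> matches Linear Algebra
  - enrollment 5 (Tina): course_id=3 -> matches History
  - enrollment 6 (Eli): course_id=2 -> matches Programming
  - enrollment 7 (Karen): course_id=NULL, no match -> kept with NULL
All 7 rows appear; 1 has NULL course.

SQL:
SELECT a.student, b.title AS course
FROM enrollments a
LEFT JOIN courses b ON a.course_id = b.id

Result:
student | course        
--------+---------------
Frank   | History       
Zoe     | Programming   
Xander  | Linear Algebra
Nate    | Linear Algebra
Tina    | History       
Eli     | Programming   
Karen   | NULL          


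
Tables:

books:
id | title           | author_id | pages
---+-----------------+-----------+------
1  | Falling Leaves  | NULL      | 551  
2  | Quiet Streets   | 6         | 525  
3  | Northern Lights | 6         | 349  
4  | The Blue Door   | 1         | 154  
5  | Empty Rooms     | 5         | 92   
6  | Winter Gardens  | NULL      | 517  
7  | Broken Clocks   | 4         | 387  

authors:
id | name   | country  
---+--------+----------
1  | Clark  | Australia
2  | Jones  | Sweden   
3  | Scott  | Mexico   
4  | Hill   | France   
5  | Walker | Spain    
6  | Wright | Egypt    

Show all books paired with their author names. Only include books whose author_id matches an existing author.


INNER JOIN keeps only books rows whose author_id matches an id in authors. Walk through each book:
  - book 1 (Falling Leaves): author_id=NULL, no match -> dropped
  - book 2 (Quiet Streets): author_id=6 -> matches Wright
  - book 3 (Northern Lights): author_id=6 -> matches Wright
  - book 4 (The Blue Door): author_id=1 -> matches Clark
  - book 5 (Empty Rooms): author_id=5 -> matches Walker
  - book 6 (Winter Gardens): author_id=NULL, no match -> dropped
  - book 7 (Broken Clocks): author_id=4 -> matches Hill
So 2 of 7 rows are dropped.

SQL:
SELECT a.title, b.name AS author
FROM books a
INNER JOIN authors b ON a.author_id = b.id

Result:
title           | author
----------------+-------
Quiet Streets   | Wright
Northern Lights | Wright
The Blue Door   | Clark 
Empty Rooms     | Walker
Broken Clocks   | Hill  


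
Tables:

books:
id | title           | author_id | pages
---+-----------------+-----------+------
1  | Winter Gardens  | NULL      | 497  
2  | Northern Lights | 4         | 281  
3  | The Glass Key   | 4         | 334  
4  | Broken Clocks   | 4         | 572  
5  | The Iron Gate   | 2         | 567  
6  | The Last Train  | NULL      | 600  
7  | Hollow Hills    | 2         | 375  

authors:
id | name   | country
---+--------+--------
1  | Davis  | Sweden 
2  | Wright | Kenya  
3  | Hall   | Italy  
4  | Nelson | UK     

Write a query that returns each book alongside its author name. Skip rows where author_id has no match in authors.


INNER JOIN keeps only books rows whose author_id matches an id in authors. Walk through each book:
  - book 1 (Winter Gardens): author_id=NULL, no match -> dropped
  - book 2 (Northern Lights): author_id=4 -> matches Nelson
  - book 3 (The Glass Key): author_id=4 -> matches Nelson
  - book 4 (Broken Clocks): author_id=4 -> matches Nelson
  - book 5 (The Iron Gate): author_id=2 -> matches Wright
  - book 6 (The Last Train): author_id=NULL, no match -> dropped
  - book 7 (Hollow Hills): author_id=2 -> matches Wright
So 2 of 7 rows are dropped.

SQL:
SELECT a.title, b.name AS author
FROM books a
INNER JOIN authors b ON a.author_id = b.id

Result:
title           | author
----------------+-------
Northern Lights | Nelson
The Glass Key   | Nelson
Broken Clocks   | Nelson
The Iron Gate   | Wright
Hollow Hills    | Wright


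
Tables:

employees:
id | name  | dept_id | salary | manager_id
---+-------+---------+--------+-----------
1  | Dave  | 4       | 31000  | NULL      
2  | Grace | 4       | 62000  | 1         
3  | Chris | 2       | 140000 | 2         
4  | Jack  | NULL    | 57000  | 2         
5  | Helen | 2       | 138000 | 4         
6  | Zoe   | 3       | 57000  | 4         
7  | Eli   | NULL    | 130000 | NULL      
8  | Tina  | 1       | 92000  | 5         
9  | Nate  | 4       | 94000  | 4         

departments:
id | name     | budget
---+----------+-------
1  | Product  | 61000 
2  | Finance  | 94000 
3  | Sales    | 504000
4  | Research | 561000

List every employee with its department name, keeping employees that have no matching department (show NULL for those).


LEFT JOIN keeps every row from employees (the left table); where dept_id has no match in departments, the department columns become NULL. Walk through each employee:
  - employee 1 (Dave): dept_id=4 -> matches Research
  - employee 2 (Grace): dept_id=4 -> matches Research
  - employee 3 (Chris): dept_id=2 -> matches Finance
  - employee 4 (Jack): dept_id=NULL, no match -> kept with NULL
  - employee 5 (Helen): dept_id=2 -> matches Finance
  - employee 6 (Zoe): dept_id=3 -> matches Sales
  - employee 7 (Eli): dept_id=NULL, no match -> kept with NULL
  - employee 8 (Tina): dept_id=1 -> matches Product
  - employee 9 (Nate): dept_id=4 -> matches Research
All 9 rows appear; 2 have NULL department.

SQL:
SELECT a.name, b.name AS department
FROM employees a
LEFT JOIN departments b ON a.dept_id = b.id

Result:
name  | department
------+-----------
Dave  | Research  
Grace | Research  
Chris | Finance   
Jack  | NULL      
Helen | Finance   
Zoe   | Sales     
Eli   | NULL      
Tina  | Product   
Nate  | Research  


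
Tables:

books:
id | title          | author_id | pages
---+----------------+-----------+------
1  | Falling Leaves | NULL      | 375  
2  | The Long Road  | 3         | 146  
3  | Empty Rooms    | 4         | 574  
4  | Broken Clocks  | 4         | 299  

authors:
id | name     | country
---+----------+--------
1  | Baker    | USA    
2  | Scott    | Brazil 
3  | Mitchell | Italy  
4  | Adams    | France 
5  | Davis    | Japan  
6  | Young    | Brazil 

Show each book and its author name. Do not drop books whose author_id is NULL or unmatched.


LEFT JOIN keeps every row from books (the left table); where author_id has no match in authors, the author columns become NULL. Walk through each book:
  - book 1 (Falling Leaves): author_id=NULL, no match -> kept with NULL
  - book 2 (The Long Road): author_id=3 -> matches Mitchell
  - book 3 (Empty Rooms): author_id=4 -> matches Adams
  - book 4 (Broken Clocks): author_id=4 -> matches Adams
All 4 rows appear; 1 has NULL author.

SQL:
SELECT a.title, b.name AS author
FROM books a
LEFT JOIN authors b ON a.author_id = b.id

Result:
title          | author  
---------------+---------
Falling Leaves | NULL    
The Long Road  | Mitchell
Empty Rooms    | Adams   
Broken Clocks  | Adams   


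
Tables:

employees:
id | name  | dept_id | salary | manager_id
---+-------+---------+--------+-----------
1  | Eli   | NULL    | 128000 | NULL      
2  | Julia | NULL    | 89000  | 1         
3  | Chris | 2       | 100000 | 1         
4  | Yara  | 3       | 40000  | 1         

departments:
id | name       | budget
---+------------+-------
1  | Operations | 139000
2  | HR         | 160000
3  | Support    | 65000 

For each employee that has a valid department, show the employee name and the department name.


INNER JOIN keeps only employees rows whose dept_id matches an id in departments. Walk through each employee:
  - employee 1 (Eli): dept_id=NULL, no match -> dropped
  - employee 2 (Julia): dept_id=NULL, no match -> dropped
  - employee 3 (Chris): dept_id=2 -> matches HR
  - employee 4 (Yara): dept_id=3 -> matches Support
So 2 of 4 rows are dropped.

SQL:
SELECT a.name, b.name AS department
FROM employees a
INNER JOIN departments b ON a.dept_id = b.id

Result:
name  | department
------+-----------
Chris | HR        
Yara  | Support   
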